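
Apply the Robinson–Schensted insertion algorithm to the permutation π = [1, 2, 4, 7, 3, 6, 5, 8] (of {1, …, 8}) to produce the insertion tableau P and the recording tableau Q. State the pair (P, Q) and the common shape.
P = [1, 2, 3, 5, 8] / [4, 6] / [7];  Q = [1, 2, 3, 4, 8] / [5, 6] / [7];  common shape = (5, 2, 1)

Row-insert the values π_1, π_2, … into P one at a time, bumping the leftmost entry strictly greater than the inserted value down to the next row. The recording tableau Q records, in position (i, j), the step at which that cell was added to P.
  Insert 1 (step 1): P = [1];  Q = [1]
  Insert 2 (step 2): P = [1, 2];  Q = [1, 2]
  Insert 4 (step 3): P = [1, 2, 4];  Q = [1, 2, 3]
  Insert 7 (step 4): P = [1, 2, 4, 7];  Q = [1, 2, 3, 4]
  Insert 3 (step 5): P = [1, 2, 3, 7] / [4];  Q = [1, 2, 3, 4] / [5]
  Insert 6 (step 6): P = [1, 2, 3, 6] / [4, 7];  Q = [1, 2, 3, 4] / [5, 6]
  Insert 5 (step 7): P = [1, 2, 3, 5] / [4, 6] / [7];  Q = [1, 2, 3, 4] / [5, 6] / [7]
  Insert 8 (step 8): P = [1, 2, 3, 5, 8] / [4, 6] / [7];  Q = [1, 2, 3, 4, 8] / [5, 6] / [7]
Final shape: (5, 2, 1).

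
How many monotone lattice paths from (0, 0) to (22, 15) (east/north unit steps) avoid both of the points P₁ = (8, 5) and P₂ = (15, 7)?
Number of paths = 6040759068

Inclusion–exclusion. Total paths: C(37, 22) = 9364199760. Through P₁: C(13, 8)·C(24, 14) = 2524136472. Through P₂: C(22, 15)·C(15, 7) = 1097450640. Since P₁ is strictly southwest of P₂, a monotone path through both must visit P₁ then P₂; paths through both = C(13, 8)·C(9, 7)·C(15, 7) = 298146420. Avoid both = 9364199760 − 2524136472 − 1097450640 + 298146420 = 6040759068.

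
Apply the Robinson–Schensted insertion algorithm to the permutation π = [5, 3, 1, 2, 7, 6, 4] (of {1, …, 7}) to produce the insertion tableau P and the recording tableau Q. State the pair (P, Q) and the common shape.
P = [1, 2, 4] / [3, 6] / [5, 7];  Q = [1, 4, 5] / [2, 6] / [3, 7];  common shape = (3, 2, 2)

Row-insert the values π_1, π_2, … into P one at a time, bumping the leftmost entry strictly greater than the inserted value down to the next row. The recording tableau Q records, in position (i, j), the step at which that cell was added to P.
  Insert 5 (step 1): P = [5];  Q = [1]
  Insert 3 (step 2): P = [3] / [5];  Q = [1] / [2]
  Insert 1 (step 3): P = [1] / [3] / [5];  Q = [1] / [2] / [3]
  Insert 2 (step 4): P = [1, 2] / [3] / [5];  Q = [1, 4] / [2] / [3]
  Insert 7 (step 5): P = [1, 2, 7] / [3] / [5];  Q = [1, 4, 5] / [2] / [3]
  Insert 6 (step 6): P = [1, 2, 6] / [3, 7] / [5];  Q = [1, 4, 5] / [2, 6] / [3]
  Insert 4 (step 7): P = [1, 2, 4] / [3, 6] / [5, 7];  Q = [1, 4, 5] / [2, 6] / [3, 7]
Final shape: (3, 2, 2).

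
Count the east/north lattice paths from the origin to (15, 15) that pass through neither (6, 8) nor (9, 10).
Number of paths = 91958424

Inclusion–exclusion. Total paths: C(30, 15) = 155117520. Through P₁: C(14, 6)·C(16, 9) = 34354320. Through P₂: C(19, 9)·C(11, 6) = 42678636. Since P₁ is strictly southwest of P₂, a monotone path through both must visit P₁ then P₂; paths through both = C(14, 6)·C(5, 3)·C(11, 6) = 13873860. Avoid both = 155117520 − 34354320 − 42678636 + 13873860 = 91958424.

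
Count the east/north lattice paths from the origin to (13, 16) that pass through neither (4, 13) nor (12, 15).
Number of paths = 32786795

Inclusion–exclusion. Total paths: C(29, 13) = 67863915. Through P₁: C(17, 4)·C(12, 9) = 523600. Through P₂: C(27, 12)·C(2, 1) = 34767720. Since P₁ is strictly southwest of P₂, a monotone path through both must visit P₁ then P₂; paths through both = C(17, 4)·C(10, 8)·C(2, 1) = 214200. Avoid both = 67863915 − 523600 − 34767720 + 214200 = 32786795.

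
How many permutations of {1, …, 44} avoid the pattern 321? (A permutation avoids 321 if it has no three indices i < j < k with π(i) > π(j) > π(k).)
C_44 = 583300119592996693088040

These 321-avoiding permutations are counted by the Catalan number C_n = (1/(n + 1)) · C(2n, n). For n = 44: C_44 = (1/45) · C(88, 44) = 26248505381684851188961800/45 = 583300119592996693088040.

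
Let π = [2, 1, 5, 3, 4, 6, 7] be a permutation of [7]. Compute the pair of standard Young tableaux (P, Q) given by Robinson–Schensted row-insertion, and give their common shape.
P = [1, 3, 4, 6, 7] / [2, 5];  Q = [1, 3, 5, 6, 7] / [2, 4];  common shape = (5, 2)

Row-insert the values π_1, π_2, … into P one at a time, bumping the leftmost entry strictly greater than the inserted value down to the next row. The recording tableau Q records, in position (i, j), the step at which that cell was added to P.
  Insert 2 (step 1): P = [2];  Q = [1]
  Insert 1 (step 2): P = [1] / [2];  Q = [1] / [2]
  Insert 5 (step 3): P = [1, 5] / [2];  Q = [1, 3] / [2]
  Insert 3 (step 4): P = [1, 3] / [2, 5];  Q = [1, 3] / [2, 4]
  Insert 4 (step 5): P = [1, 3, 4] / [2, 5];  Q = [1, 3, 5] / [2, 4]
  Insert 6 (step 6): P = [1, 3, 4, 6] / [2, 5];  Q = [1, 3, 5, 6] / [2, 4]
  Insert 7 (step 7): P = [1, 3, 4, 6, 7] / [2, 5];  Q = [1, 3, 5, 6, 7] / [2, 4]
Final shape: (5, 2).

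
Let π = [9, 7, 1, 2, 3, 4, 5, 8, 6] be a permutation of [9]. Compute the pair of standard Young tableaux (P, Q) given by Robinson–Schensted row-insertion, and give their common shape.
P = [1, 2, 3, 4, 5, 6] / [7, 8] / [9];  Q = [1, 4, 5, 6, 7, 8] / [2, 9] / [3];  common shape = (6, 2, 1)

Row-insert the values π_1, π_2, … into P one at a time, bumping the leftmost entry strictly greater than the inserted value down to the next row. The recording tableau Q records, in position (i, j), the step at which that cell was added to P.
  Insert 9 (step 1): P = [9];  Q = [1]
  Insert 7 (step 2): P = [7] / [9];  Q = [1] / [2]
  Insert 1 (step 3): P = [1] / [7] / [9];  Q = [1] / [2] / [3]
  Insert 2 (step 4): P = [1, 2] / [7] / [9];  Q = [1, 4] / [2] / [3]
  Insert 3 (step 5): P = [1, 2, 3] / [7] / [9];  Q = [1, 4, 5] / [2] / [3]
  Insert 4 (step 6): P = [1, 2, 3, 4] / [7] / [9];  Q = [1, 4, 5, 6] / [2] / [3]
  Insert 5 (step 7): P = [1, 2, 3, 4, 5] / [7] / [9];  Q = [1, 4, 5, 6, 7] / [2] / [3]
  Insert 8 (step 8): P = [1, 2, 3, 4, 5, 8] / [7] / [9];  Q = [1, 4, 5, 6, 7, 8] / [2] / [3]
  Insert 6 (step 9): P = [1, 2, 3, 4, 5, 6] / [7, 8] / [9];  Q = [1, 4, 5, 6, 7, 8] / [2, 9] / [3]
Final shape: (6, 2, 1).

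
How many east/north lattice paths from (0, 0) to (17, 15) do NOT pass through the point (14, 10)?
Number of paths = 455892384

Total paths from (0, 0) to (17, 15): C(32, 17) = 565722720. Paths through (14, 10): (paths (0, 0) → (14, 10)) × (paths (14, 10) → (17, 15)) = C(24, 14) · C(8, 3) = 1961256 · 56 = 109830336. Avoidance count = 565722720 − 109830336 = 455892384.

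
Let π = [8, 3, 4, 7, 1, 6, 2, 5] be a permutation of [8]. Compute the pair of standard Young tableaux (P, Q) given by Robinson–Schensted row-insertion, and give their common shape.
P = [1, 2, 5] / [3, 4, 6] / [7] / [8];  Q = [1, 3, 4] / [2, 6, 8] / [5] / [7];  common shape = (3, 3, 1, 1)

Row-insert the values π_1, π_2, … into P one at a time, bumping the leftmost entry strictly greater than the inserted value down to the next row. The recording tableau Q records, in position (i, j), the step at which that cell was added to P.
  Insert 8 (step 1): P = [8];  Q = [1]
  Insert 3 (step 2): P = [3] / [8];  Q = [1] / [2]
  Insert 4 (step 3): P = [3, 4] / [8];  Q = [1, 3] / [2]
  Insert 7 (step 4): P = [3, 4, 7] / [8];  Q = [1, 3, 4] / [2]
  Insert 1 (step 5): P = [1, 4, 7] / [3] / [8];  Q = [1, 3, 4] / [2] / [5]
  Insert 6 (step 6): P = [1, 4, 6] / [3, 7] / [8];  Q = [1, 3, 4] / [2, 6] / [5]
  Insert 2 (step 7): P = [1, 2, 6] / [3, 4] / [7] / [8];  Q = [1, 3, 4] / [2, 6] / [5] / [7]
  Insert 5 (step 8): P = [1, 2, 5] / [3, 4, 6] / [7] / [8];  Q = [1, 3, 4] / [2, 6, 8] / [5] / [7]
Final shape: (3, 3, 1, 1).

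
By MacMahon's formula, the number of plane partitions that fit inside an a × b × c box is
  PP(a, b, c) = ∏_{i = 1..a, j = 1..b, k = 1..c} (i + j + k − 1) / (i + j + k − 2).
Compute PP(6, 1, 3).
PP(6, 1, 3) = 84

Evaluate the triple product over i = 1..6, j = 1..1, k = 1..3. The factors are (2/1) · (3/2) · (4/3) · (3/2) · (4/3) · (5/4) · (4/3) · (5/4) · … (18 factors total). The numerators and denominators telescope so the product is an integer; carrying out the multiplication exactly gives PP(6, 1, 3) = 84.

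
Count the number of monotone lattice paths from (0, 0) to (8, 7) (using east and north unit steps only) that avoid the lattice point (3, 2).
Number of paths = 3915

Total paths from (0, 0) to (8, 7): C(15, 8) = 6435. Paths through (3, 2): (paths (0, 0) → (3, 2)) × (paths (3, 2) → (8, 7)) = C(5, 3) · C(10, 5) = 10 · 252 = 2520. Avoidance count = 6435 − 2520 = 3915.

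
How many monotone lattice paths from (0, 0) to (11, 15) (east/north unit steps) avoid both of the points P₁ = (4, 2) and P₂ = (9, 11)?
Number of paths = 4494410

Inclusion–exclusion. Total paths: C(26, 11) = 7726160. Through P₁: C(6, 4)·C(20, 7) = 1162800. Through P₂: C(20, 9)·C(6, 2) = 2519400. Since P₁ is strictly southwest of P₂, a monotone path through both must visit P₁ then P₂; paths through both = C(6, 4)·C(14, 5)·C(6, 2) = 450450. Avoid both = 7726160 − 1162800 − 2519400 + 450450 = 4494410.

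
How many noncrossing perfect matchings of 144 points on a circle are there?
C_72 = 20276890389709399862928998568254641025700

These noncrossing handshakes are counted by the Catalan number C_n = (1/(n + 1)) · C(2n, n). For n = 72: C_72 = (1/73) · C(144, 72) = 1480212998448786189993816895482588794876100/73 = 20276890389709399862928998568254641025700.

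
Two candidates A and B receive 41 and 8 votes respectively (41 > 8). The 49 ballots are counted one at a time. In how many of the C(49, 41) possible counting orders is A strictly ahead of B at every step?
Strict-lead orderings = 303719922

Total orderings of the 49 votes with 41 for A: C(49, 41) = 450978066. By the Bertrand ballot formula (Cycle Lemma / reflection principle), the number of orderings in which A is strictly ahead of B throughout is (p − q)/(p + q) · C(p + q, p) = (41 − 8)/(41 + 8) · 450978066 = 303719922.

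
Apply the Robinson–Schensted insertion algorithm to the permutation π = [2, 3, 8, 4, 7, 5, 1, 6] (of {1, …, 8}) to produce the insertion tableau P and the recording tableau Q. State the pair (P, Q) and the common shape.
P = [1, 3, 4, 5, 6] / [2] / [7] / [8];  Q = [1, 2, 3, 5, 8] / [4] / [6] / [7];  common shape = (5, 1, 1, 1)

Row-insert the values π_1, π_2, … into P one at a time, bumping the leftmost entry strictly greater than the inserted value down to the next row. The recording tableau Q records, in position (i, j), the step at which that cell was added to P.
  Insert 2 (step 1): P = [2];  Q = [1]
  Insert 3 (step 2): P = [2, 3];  Q = [1, 2]
  Insert 8 (step 3): P = [2, 3, 8];  Q = [1, 2, 3]
  Insert 4 (step 4): P = [2, 3, 4] / [8];  Q = [1, 2, 3] / [4]
  Insert 7 (step 5): P = [2, 3, 4, 7] / [8];  Q = [1, 2, 3, 5] / [4]
  Insert 5 (step 6): P = [2, 3, 4, 5] / [7] / [8];  Q = [1, 2, 3, 5] / [4] / [6]
  Insert 1 (step 7): P = [1, 3, 4, 5] / [2] / [7] / [8];  Q = [1, 2, 3, 5] / [4] / [6] / [7]
  Insert 6 (step 8): P = [1, 3, 4, 5, 6] / [2] / [7] / [8];  Q = [1, 2, 3, 5, 8] / [4] / [6] / [7]
Final shape: (5, 1, 1, 1).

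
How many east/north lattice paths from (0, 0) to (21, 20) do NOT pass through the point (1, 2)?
Number of paths = 168394935390

Total paths from (0, 0) to (21, 20): C(41, 21) = 269128937220. Paths through (1, 2): (paths (0, 0) → (1, 2)) × (paths (1, 2) → (21, 20)) = C(3, 1) · C(38, 20) = 3 · 33578000610 = 100734001830. Avoidance count = 269128937220 − 100734001830 = 168394935390.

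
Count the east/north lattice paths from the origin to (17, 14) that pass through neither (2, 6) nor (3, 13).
Number of paths = 251448693

Inclusion–exclusion. Total paths: C(31, 17) = 265182525. Through P₁: C(8, 2)·C(23, 15) = 13728792. Through P₂: C(16, 3)·C(15, 14) = 8400. Since P₁ is strictly southwest of P₂, a monotone path through both must visit P₁ then P₂; paths through both = C(8, 2)·C(8, 1)·C(15, 14) = 3360. Avoid both = 265182525 − 13728792 − 8400 + 3360 = 251448693.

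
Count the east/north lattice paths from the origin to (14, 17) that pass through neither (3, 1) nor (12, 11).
Number of paths = 185519097

Inclusion–exclusion. Total paths: C(31, 14) = 265182525. Through P₁: C(4, 3)·C(27, 11) = 52151580. Through P₂: C(23, 12)·C(8, 2) = 37858184. Since P₁ is strictly southwest of P₂, a monotone path through both must visit P₁ then P₂; paths through both = C(4, 3)·C(19, 9)·C(8, 2) = 10346336. Avoid both = 265182525 − 52151580 − 37858184 + 10346336 = 185519097.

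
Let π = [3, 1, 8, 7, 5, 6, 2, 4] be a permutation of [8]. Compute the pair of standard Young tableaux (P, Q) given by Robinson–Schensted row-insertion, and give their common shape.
P = [1, 2, 4] / [3, 5, 6] / [7] / [8];  Q = [1, 3, 6] / [2, 4, 8] / [5] / [7];  common shape = (3, 3, 1, 1)

Row-insert the values π_1, π_2, … into P one at a time, bumping the leftmost entry strictly greater than the inserted value down to the next row. The recording tableau Q records, in position (i, j), the step at which that cell was added to P.
  Insert 3 (step 1): P = [3];  Q = [1]
  Insert 1 (step 2): P = [1] / [3];  Q = [1] / [2]
  Insert 8 (step 3): P = [1, 8] / [3];  Q = [1, 3] / [2]
  Insert 7 (step 4): P = [1, 7] / [3, 8];  Q = [1, 3] / [2, 4]
  Insert 5 (step 5): P = [1, 5] / [3, 7] / [8];  Q = [1, 3] / [2, 4] / [5]
  Insert 6 (step 6): P = [1, 5, 6] / [3, 7] / [8];  Q = [1, 3, 6] / [2, 4] / [5]
  Insert 2 (step 7): P = [1, 2, 6] / [3, 5] / [7] / [8];  Q = [1, 3, 6] / [2, 4] / [5] / [7]
  Insert 4 (step 8): P = [1, 2, 4] / [3, 5, 6] / [7] / [8];  Q = [1, 3, 6] / [2, 4, 8] / [5] / [7]
Final shape: (3, 3, 1, 1).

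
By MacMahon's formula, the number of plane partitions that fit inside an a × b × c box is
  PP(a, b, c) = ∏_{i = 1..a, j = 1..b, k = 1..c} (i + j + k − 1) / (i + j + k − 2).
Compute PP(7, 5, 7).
PP(7, 5, 7) = 13710834632352

Evaluate the triple product over i = 1..7, j = 1..5, k = 1..7. The factors are (2/1) · (3/2) · (4/3) · (5/4) · (6/5) · (7/6) · (8/7) · (3/2) · … (245 factors total). The numerators and denominators telescope so the product is an integer; carrying out the multiplication exactly gives PP(7, 5, 7) = 13710834632352.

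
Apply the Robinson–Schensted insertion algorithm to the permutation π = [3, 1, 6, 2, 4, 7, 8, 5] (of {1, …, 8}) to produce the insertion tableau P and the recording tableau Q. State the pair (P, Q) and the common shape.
P = [1, 2, 4, 5, 8] / [3, 6, 7];  Q = [1, 3, 5, 6, 7] / [2, 4, 8];  common shape = (5, 3)

Row-insert the values π_1, π_2, … into P one at a time, bumping the leftmost entry strictly greater than the inserted value down to the next row. The recording tableau Q records, in position (i, j), the step at which that cell was added to P.
  Insert 3 (step 1): P = [3];  Q = [1]
  Insert 1 (step 2): P = [1] / [3];  Q = [1] / [2]
  Insert 6 (step 3): P = [1, 6] / [3];  Q = [1, 3] / [2]
  Insert 2 (step 4): P = [1, 2] / [3, 6];  Q = [1, 3] / [2, 4]
  Insert 4 (step 5): P = [1, 2, 4] / [3, 6];  Q = [1, 3, 5] / [2, 4]
  Insert 7 (step 6): P = [1, 2, 4, 7] / [3, 6];  Q = [1, 3, 5, 6] / [2, 4]
  Insert 8 (step 7): P = [1, 2, 4, 7, 8] / [3, 6];  Q = [1, 3, 5, 6, 7] / [2, 4]
  Insert 5 (step 8): P = [1, 2, 4, 5, 8] / [3, 6, 7];  Q = [1, 3, 5, 6, 7] / [2, 4, 8]
Final shape: (5, 3).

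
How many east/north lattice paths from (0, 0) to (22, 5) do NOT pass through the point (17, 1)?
Number of paths = 78462

Total paths from (0, 0) to (22, 5): C(27, 22) = 80730. Paths through (17, 1): (paths (0, 0) → (17, 1)) × (paths (17, 1) → (22, 5)) = C(18, 17) · C(9, 5) = 18 · 126 = 2268. Avoidance count = 80730 − 2268 = 78462.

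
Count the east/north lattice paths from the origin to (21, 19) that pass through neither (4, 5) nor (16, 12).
Number of paths = 78803699586

Inclusion–exclusion. Total paths: C(40, 21) = 131282408400. Through P₁: C(9, 4)·C(31, 17) = 33412998150. Through P₂: C(28, 16)·C(12, 5) = 24094029960. Since P₁ is strictly southwest of P₂, a monotone path through both must visit P₁ then P₂; paths through both = C(9, 4)·C(19, 12)·C(12, 5) = 5028319296. Avoid both = 131282408400 − 33412998150 − 24094029960 + 5028319296 = 78803699586.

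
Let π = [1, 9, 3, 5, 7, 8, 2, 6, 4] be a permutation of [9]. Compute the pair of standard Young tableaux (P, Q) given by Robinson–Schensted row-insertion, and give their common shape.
P = [1, 2, 4, 6, 8] / [3, 5] / [7] / [9];  Q = [1, 2, 4, 5, 6] / [3, 8] / [7] / [9];  common shape = (5, 2, 1, 1)

Row-insert the values π_1, π_2, … into P one at a time, bumping the leftmost entry strictly greater than the inserted value down to the next row. The recording tableau Q records, in position (i, j), the step at which that cell was added to P.
  Insert 1 (step 1): P = [1];  Q = [1]
  Insert 9 (step 2): P = [1, 9];  Q = [1, 2]
  Insert 3 (step 3): P = [1, 3] / [9];  Q = [1, 2] / [3]
  Insert 5 (step 4): P = [1, 3, 5] / [9];  Q = [1, 2, 4] / [3]
  Insert 7 (step 5): P = [1, 3, 5, 7] / [9];  Q = [1, 2, 4, 5] / [3]
  Insert 8 (step 6): P = [1, 3, 5, 7, 8] / [9];  Q = [1, 2, 4, 5, 6] / [3]
  Insert 2 (step 7): P = [1, 2, 5, 7, 8] / [3] / [9];  Q = [1, 2, 4, 5, 6] / [3] / [7]
  Insert 6 (step 8): P = [1, 2, 5, 6, 8] / [3, 7] / [9];  Q = [1, 2, 4, 5, 6] / [3, 8] / [7]
  Insert 4 (step 9): P = [1, 2, 4, 6, 8] / [3, 5] / [7] / [9];  Q = [1, 2, 4, 5, 6] / [3, 8] / [7] / [9]
Final shape: (5, 2, 1, 1).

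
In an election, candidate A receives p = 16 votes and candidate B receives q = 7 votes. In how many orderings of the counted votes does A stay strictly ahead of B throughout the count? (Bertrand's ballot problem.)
Strict-lead orderings = 95931

Total orderings of the 23 votes with 16 for A: C(23, 16) = 245157. By the Bertrand ballot formula (Cycle Lemma / reflection principle), the number of orderings in which A is strictly ahead of B throughout is (p − q)/(p + q) · C(p + q, p) = (16 − 7)/(16 + 7) · 245157 = 95931.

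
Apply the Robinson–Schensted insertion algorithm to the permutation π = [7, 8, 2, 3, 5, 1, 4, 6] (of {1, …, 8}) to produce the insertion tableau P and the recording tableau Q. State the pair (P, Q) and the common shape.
P = [1, 3, 4, 6] / [2, 5] / [7, 8];  Q = [1, 2, 5, 8] / [3, 4] / [6, 7];  common shape = (4, 2, 2)

Row-insert the values π_1, π_2, … into P one at a time, bumping the leftmost entry strictly greater than the inserted value down to the next row. The recording tableau Q records, in position (i, j), the step at which that cell was added to P.
  Insert 7 (step 1): P = [7];  Q = [1]
  Insert 8 (step 2): P = [7, 8];  Q = [1, 2]
  Insert 2 (step 3): P = [2, 8] / [7];  Q = [1, 2] / [3]
  Insert 3 (step 4): P = [2, 3] / [7, 8];  Q = [1, 2] / [3, 4]
  Insert 5 (step 5): P = [2, 3, 5] / [7, 8];  Q = [1, 2, 5] / [3, 4]
  Insert 1 (step 6): P = [1, 3, 5] / [2, 8] / [7];  Q = [1, 2, 5] / [3, 4] / [6]
  Insert 4 (step 7): P = [1, 3, 4] / [2, 5] / [7, 8];  Q = [1, 2, 5] / [3, 4] / [6, 7]
  Insert 6 (step 8): P = [1, 3, 4, 6] / [2, 5] / [7, 8];  Q = [1, 2, 5, 8] / [3, 4] / [6, 7]
Final shape: (4, 2, 2).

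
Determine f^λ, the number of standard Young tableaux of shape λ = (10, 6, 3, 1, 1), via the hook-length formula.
# SYT of shape (10, 6, 3, 1, 1) = 126977760

Hook-length formula: f^λ = n! / Π hook(c), product over all cells c of the Young diagram. For λ = (10, 6, 3, 1, 1), n = 21 boxes. Hook lengths by row (left-to-right, top-to-bottom): [14, 11, 10, 8, 7, 6, 4, 3, 2, 1]; [9, 6, 5, 3, 2, 1]; [5, 2, 1]; [2]; [1]. Product of hooks = 402361344000. So f^λ = 21! / 402361344000 = 51090942171709440000 / 402361344000 = 126977760.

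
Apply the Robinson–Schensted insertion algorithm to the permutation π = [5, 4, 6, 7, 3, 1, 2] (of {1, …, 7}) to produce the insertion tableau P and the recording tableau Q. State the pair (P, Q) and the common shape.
P = [1, 2, 7] / [3, 6] / [4] / [5];  Q = [1, 3, 4] / [2, 7] / [5] / [6];  common shape = (3, 2, 1, 1)

Row-insert the values π_1, π_2, … into P one at a time, bumping the leftmost entry strictly greater than the inserted value down to the next row. The recording tableau Q records, in position (i, j), the step at which that cell was added to P.
  Insert 5 (step 1): P = [5];  Q = [1]
  Insert 4 (step 2): P = [4] / [5];  Q = [1] / [2]
  Insert 6 (step 3): P = [4, 6] / [5];  Q = [1, 3] / [2]
  Insert 7 (step 4): P = [4, 6, 7] / [5];  Q = [1, 3, 4] / [2]
  Insert 3 (step 5): P = [3, 6, 7] / [4] / [5];  Q = [1, 3, 4] / [2] / [5]
  Insert 1 (step 6): P = [1, 6, 7] / [3] / [4] / [5];  Q = [1, 3, 4] / [2] / [5] / [6]
  Insert 2 (step 7): P = [1, 2, 7] / [3, 6] / [4] / [5];  Q = [1, 3, 4] / [2, 7] / [5] / [6]
Final shape: (3, 2, 1, 1).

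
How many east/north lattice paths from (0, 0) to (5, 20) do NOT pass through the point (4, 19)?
Number of paths = 35420

Total paths from (0, 0) to (5, 20): C(25, 5) = 53130. Paths through (4, 19): (paths (0, 0) → (4, 19)) × (paths (4, 19) → (5, 20)) = C(23, 4) · C(2, 1) = 8855 · 2 = 17710. Avoidance count = 53130 − 17710 = 35420.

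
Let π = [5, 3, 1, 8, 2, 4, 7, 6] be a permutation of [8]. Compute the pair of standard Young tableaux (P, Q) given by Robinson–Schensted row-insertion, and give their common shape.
P = [1, 2, 4, 6] / [3, 7] / [5, 8];  Q = [1, 4, 6, 7] / [2, 5] / [3, 8];  common shape = (4, 2, 2)

Row-insert the values π_1, π_2, … into P one at a time, bumping the leftmost entry strictly greater than the inserted value down to the next row. The recording tableau Q records, in position (i, j), the step at which that cell was added to P.
  Insert 5 (step 1): P = [5];  Q = [1]
  Insert 3 (step 2): P = [3] / [5];  Q = [1] / [2]
  Insert 1 (step 3): P = [1] / [3] / [5];  Q = [1] / [2] / [3]
  Insert 8 (step 4): P = [1, 8] / [3] / [5];  Q = [1, 4] / [2] / [3]
  Insert 2 (step 5): P = [1, 2] / [3, 8] / [5];  Q = [1, 4] / [2, 5] / [3]
  Insert 4 (step 6): P = [1, 2, 4] / [3, 8] / [5];  Q = [1, 4, 6] / [2, 5] / [3]
  Insert 7 (step 7): P = [1, 2, 4, 7] / [3, 8] / [5];  Q = [1, 4, 6, 7] / [2, 5] / [3]
  Insert 6 (step 8): P = [1, 2, 4, 6] / [3, 7] / [5, 8];  Q = [1, 4, 6, 7] / [2, 5] / [3, 8]
Final shape: (4, 2, 2).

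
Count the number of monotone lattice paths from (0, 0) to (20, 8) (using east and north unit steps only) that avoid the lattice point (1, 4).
Number of paths = 3063830

Total paths from (0, 0) to (20, 8): C(28, 20) = 3108105. Paths through (1, 4): (paths (0, 0) → (1, 4)) × (paths (1, 4) → (20, 8)) = C(5, 1) · C(23, 19) = 5 · 8855 = 44275. Avoidance count = 3108105 − 44275 = 3063830.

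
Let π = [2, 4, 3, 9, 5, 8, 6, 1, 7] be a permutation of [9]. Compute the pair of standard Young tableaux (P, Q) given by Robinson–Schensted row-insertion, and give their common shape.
P = [1, 3, 5, 6, 7] / [2, 8] / [4] / [9];  Q = [1, 2, 4, 6, 9] / [3, 5] / [7] / [8];  common shape = (5, 2, 1, 1)

Row-insert the values π_1, π_2, … into P one at a time, bumping the leftmost entry strictly greater than the inserted value down to the next row. The recording tableau Q records, in position (i, j), the step at which that cell was added to P.
  Insert 2 (step 1): P = [2];  Q = [1]
  Insert 4 (step 2): P = [2, 4];  Q = [1, 2]
  Insert 3 (step 3): P = [2, 3] / [4];  Q = [1, 2] / [3]
  Insert 9 (step 4): P = [2, 3, 9] / [4];  Q = [1, 2, 4] / [3]
  Insert 5 (step 5): P = [2, 3, 5] / [4, 9];  Q = [1, 2, 4] / [3, 5]
  Insert 8 (step 6): P = [2, 3, 5, 8] / [4, 9];  Q = [1, 2, 4, 6] / [3, 5]
  Insert 6 (step 7): P = [2, 3, 5, 6] / [4, 8] / [9];  Q = [1, 2, 4, 6] / [3, 5] / [7]
  Insert 1 (step 8): P = [1, 3, 5, 6] / [2, 8] / [4] / [9];  Q = [1, 2, 4, 6] / [3, 5] / [7] / [8]
  Insert 7 (step 9): P = [1, 3, 5, 6, 7] / [2, 8] / [4] / [9];  Q = [1, 2, 4, 6, 9] / [3, 5] / [7] / [8]
Final shape: (5, 2, 1, 1).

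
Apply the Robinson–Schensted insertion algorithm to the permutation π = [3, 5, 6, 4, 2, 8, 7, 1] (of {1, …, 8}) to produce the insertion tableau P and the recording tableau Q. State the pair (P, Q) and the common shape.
P = [1, 4, 6, 7] / [2, 8] / [3] / [5];  Q = [1, 2, 3, 6] / [4, 7] / [5] / [8];  common shape = (4, 2, 1, 1)

Row-insert the values π_1, π_2, … into P one at a time, bumping the leftmost entry strictly greater than the inserted value down to the next row. The recording tableau Q records, in position (i, j), the step at which that cell was added to P.
  Insert 3 (step 1): P = [3];  Q = [1]
  Insert 5 (step 2): P = [3, 5];  Q = [1, 2]
  Insert 6 (step 3): P = [3, 5, 6];  Q = [1, 2, 3]
  Insert 4 (step 4): P = [3, 4, 6] / [5];  Q = [1, 2, 3] / [4]
  Insert 2 (step 5): P = [2, 4, 6] / [3] / [5];  Q = [1, 2, 3] / [4] / [5]
  Insert 8 (step 6): P = [2, 4, 6, 8] / [3] / [5];  Q = [1, 2, 3, 6] / [4] / [5]
  Insert 7 (step 7): P = [2, 4, 6, 7] / [3, 8] / [5];  Q = [1, 2, 3, 6] / [4, 7] / [5]
  Insert 1 (step 8): P = [1, 4, 6, 7] / [2, 8] / [3] / [5];  Q = [1, 2, 3, 6] / [4, 7] / [5] / [8]
Final shape: (4, 2, 1, 1).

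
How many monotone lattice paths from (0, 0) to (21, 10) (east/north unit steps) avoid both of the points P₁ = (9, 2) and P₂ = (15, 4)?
Number of paths = 35265351

Inclusion–exclusion. Total paths: C(31, 21) = 44352165. Through P₁: C(11, 9)·C(20, 12) = 6928350. Through P₂: C(19, 15)·C(12, 6) = 3581424. Since P₁ is strictly southwest of P₂, a monotone path through both must visit P₁ then P₂; paths through both = C(11, 9)·C(8, 6)·C(12, 6) = 1422960. Avoid both = 44352165 − 6928350 − 3581424 + 1422960 = 35265351.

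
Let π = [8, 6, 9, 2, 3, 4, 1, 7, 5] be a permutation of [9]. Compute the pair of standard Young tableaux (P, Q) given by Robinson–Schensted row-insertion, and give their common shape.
P = [1, 3, 4, 5] / [2, 7] / [6, 9] / [8];  Q = [1, 3, 6, 8] / [2, 5] / [4, 9] / [7];  common shape = (4, 2, 2, 1)

Row-insert the values π_1, π_2, … into P one at a time, bumping the leftmost entry strictly greater than the inserted value down to the next row. The recording tableau Q records, in position (i, j), the step at which that cell was added to P.
  Insert 8 (step 1): P = [8];  Q = [1]
  Insert 6 (step 2): P = [6] / [8];  Q = [1] / [2]
  Insert 9 (step 3): P = [6, 9] / [8];  Q = [1, 3] / [2]
  Insert 2 (step 4): P = [2, 9] / [6] / [8];  Q = [1, 3] / [2] / [4]
  Insert 3 (step 5): P = [2, 3] / [6, 9] / [8];  Q = [1, 3] / [2, 5] / [4]
  Insert 4 (step 6): P = [2, 3, 4] / [6, 9] / [8];  Q = [1, 3, 6] / [2, 5] / [4]
  Insert 1 (step 7): P = [1, 3, 4] / [2, 9] / [6] / [8];  Q = [1, 3, 6] / [2, 5] / [4] / [7]
  Insert 7 (step 8): P = [1, 3, 4, 7] / [2, 9] / [6] / [8];  Q = [1, 3, 6, 8] / [2, 5] / [4] / [7]
  Insert 5 (step 9): P = [1, 3, 4, 5] / [2, 7] / [6, 9] / [8];  Q = [1, 3, 6, 8] / [2, 5] / [4, 9] / [7]
Final shape: (4, 2, 2, 1).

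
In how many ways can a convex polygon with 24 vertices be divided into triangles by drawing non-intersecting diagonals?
C_22 = 91482563640

These polygon triangulations are counted by the Catalan number C_n = (1/(n + 1)) · C(2n, n). For n = 22: C_22 = (1/23) · C(44, 22) = 2104098963720/23 = 91482563640.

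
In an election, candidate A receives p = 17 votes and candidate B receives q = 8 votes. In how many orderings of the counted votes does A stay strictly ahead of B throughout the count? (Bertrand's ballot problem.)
Strict-lead orderings = 389367

Total orderings of the 25 votes with 17 for A: C(25, 17) = 1081575. By the Bertrand ballot formula (Cycle Lemma / reflection principle), the number of orderings in which A is strictly ahead of B throughout is (p − q)/(p + q) · C(p + q, p) = (17 − 8)/(17 + 8) · 1081575 = 389367.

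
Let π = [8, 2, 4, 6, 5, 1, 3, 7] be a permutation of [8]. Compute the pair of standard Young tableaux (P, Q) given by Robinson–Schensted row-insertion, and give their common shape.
P = [1, 3, 5, 7] / [2, 4] / [6] / [8];  Q = [1, 3, 4, 8] / [2, 7] / [5] / [6];  common shape = (4, 2, 1, 1)

Row-insert the values π_1, π_2, … into P one at a time, bumping the leftmost entry strictly greater than the inserted value down to the next row. The recording tableau Q records, in position (i, j), the step at which that cell was added to P.
  Insert 8 (step 1): P = [8];  Q = [1]
  Insert 2 (step 2): P = [2] / [8];  Q = [1] / [2]
  Insert 4 (step 3): P = [2, 4] / [8];  Q = [1, 3] / [2]
  Insert 6 (step 4): P = [2, 4, 6] / [8];  Q = [1, 3, 4] / [2]
  Insert 5 (step 5): P = [2, 4, 5] / [6] / [8];  Q = [1, 3, 4] / [2] / [5]
  Insert 1 (step 6): P = [1, 4, 5] / [2] / [6] / [8];  Q = [1, 3, 4] / [2] / [5] / [6]
  Insert 3 (step 7): P = [1, 3, 5] / [2, 4] / [6] / [8];  Q = [1, 3, 4] / [2, 7] / [5] / [6]
  Insert 7 (step 8): P = [1, 3, 5, 7] / [2, 4] / [6] / [8];  Q = [1, 3, 4, 8] / [2, 7] / [5] / [6]
Final shape: (4, 2, 1, 1).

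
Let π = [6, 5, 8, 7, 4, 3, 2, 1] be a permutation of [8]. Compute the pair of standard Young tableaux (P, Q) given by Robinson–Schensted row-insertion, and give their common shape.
P = [1, 7] / [2, 8] / [3] / [4] / [5] / [6];  Q = [1, 3] / [2, 4] / [5] / [6] / [7] / [8];  common shape = (2, 2, 1, 1, 1, 1)

Row-insert the values π_1, π_2, … into P one at a time, bumping the leftmost entry strictly greater than the inserted value down to the next row. The recording tableau Q records, in position (i, j), the step at which that cell was added to P.
  Insert 6 (step 1): P = [6];  Q = [1]
  Insert 5 (step 2): P = [5] / [6];  Q = [1] / [2]
  Insert 8 (step 3): P = [5, 8] / [6];  Q = [1, 3] / [2]
  Insert 7 (step 4): P = [5, 7] / [6, 8];  Q = [1, 3] / [2, 4]
  Insert 4 (step 5): P = [4, 7] / [5, 8] / [6];  Q = [1, 3] / [2, 4] / [5]
  Insert 3 (step 6): P = [3, 7] / [4, 8] / [5] / [6];  Q = [1, 3] / [2, 4] / [5] / [6]
  Insert 2 (step 7): P = [2, 7] / [3, 8] / [4] / [5] / [6];  Q = [1, 3] / [2, 4] / [5] / [6] / [7]
  Insert 1 (step 8): P = [1, 7] / [2, 8] / [3] / [4] / [5] / [6];  Q = [1, 3] / [2, 4] / [5] / [6] / [7] / [8]
Final shape: (2, 2, 1, 1, 1, 1).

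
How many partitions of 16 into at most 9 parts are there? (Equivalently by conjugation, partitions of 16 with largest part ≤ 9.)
p(16, parts ≤ 9) = 201

Partitions of 16 with all parts ≤ 9: 9+7, 9+6+1, 9+5+2, 9+5+1+1, 9+4+3, 9+4+2+1, 9+4+1+1+1, 9+3+3+1, 9+3+2+2, 9+3+2+1+1, 9+3+1+1+1+1, 9+2+2+2+1, 9+2+2+1+1+1, 9+2+1+1+1+1+1, 9+1+1+1+1+1+1+1, 8+8, 8+7+1, 8+6+2, 8+6+1+1, 8+5+3, 8+5+2+1, 8+5+1+1+1, 8+4+4, 8+4+3+1, 8+4+2+2, 8+4+2+1+1, 8+4+1+1+1+1, 8+3+3+2, 8+3+3+1+1, 8+3+2+2+1, … (201 total). Count = 201.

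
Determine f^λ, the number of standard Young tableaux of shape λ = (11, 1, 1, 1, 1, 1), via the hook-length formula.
# SYT of shape (11, 1, 1, 1, 1, 1) = 3003

Hook-length formula: f^λ = n! / Π hook(c), product over all cells c of the Young diagram. For λ = (11, 1, 1, 1, 1, 1), n = 16 boxes. Hook lengths by row (left-to-right, top-to-bottom): [16, 10, 9, 8, 7, 6, 5, 4, 3, 2, 1]; [5]; [4]; [3]; [2]; [1]. Product of hooks = 6967296000. So f^λ = 16! / 6967296000 = 20922789888000 / 6967296000 = 3003.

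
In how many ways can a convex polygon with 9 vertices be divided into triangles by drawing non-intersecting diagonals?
C_7 = 429

These polygon triangulations are counted by the Catalan number C_n = (1/(n + 1)) · C(2n, n). For n = 7: C_7 = (1/8) · C(14, 7) = 3432/8 = 429.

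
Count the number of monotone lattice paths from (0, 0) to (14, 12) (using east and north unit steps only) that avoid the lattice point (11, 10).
Number of paths = 6130540

Total paths from (0, 0) to (14, 12): C(26, 14) = 9657700. Paths through (11, 10): (paths (0, 0) → (11, 10)) × (paths (11, 10) → (14, 12)) = C(21, 11) · C(5, 3) = 352716 · 10 = 3527160. Avoidance count = 9657700 − 3527160 = 6130540.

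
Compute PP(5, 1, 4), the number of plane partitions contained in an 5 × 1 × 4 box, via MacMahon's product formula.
PP(5, 1, 4) = 126

Evaluate the triple product over i = 1..5, j = 1..1, k = 1..4. The factors are (2/1) · (3/2) · (4/3) · (5/4) · (3/2) · (4/3) · (5/4) · (6/5) · … (20 factors total). The numerators and denominators telescope so the product is an integer; carrying out the multiplication exactly gives PP(5, 1, 4) = 126.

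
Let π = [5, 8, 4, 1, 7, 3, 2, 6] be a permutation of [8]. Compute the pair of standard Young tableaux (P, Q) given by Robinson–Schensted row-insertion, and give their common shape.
P = [1, 2, 6] / [3, 7] / [4, 8] / [5];  Q = [1, 2, 8] / [3, 5] / [4, 6] / [7];  common shape = (3, 2, 2, 1)

Row-insert the values π_1, π_2, … into P one at a time, bumping the leftmost entry strictly greater than the inserted value down to the next row. The recording tableau Q records, in position (i, j), the step at which that cell was added to P.
  Insert 5 (step 1): P = [5];  Q = [1]
  Insert 8 (step 2): P = [5, 8];  Q = [1, 2]
  Insert 4 (step 3): P = [4, 8] / [5];  Q = [1, 2] / [3]
  Insert 1 (step 4): P = [1, 8] / [4] / [5];  Q = [1, 2] / [3] / [4]
  Insert 7 (step 5): P = [1, 7] / [4, 8] / [5];  Q = [1, 2] / [3, 5] / [4]
  Insert 3 (step 6): P = [1, 3] / [4, 7] / [5, 8];  Q = [1, 2] / [3, 5] / [4, 6]
  Insert 2 (step 7): P = [1, 2] / [3, 7] / [4, 8] / [5];  Q = [1, 2] / [3, 5] / [4, 6] / [7]
  Insert 6 (step 8): P = [1, 2, 6] / [3, 7] / [4, 8] / [5];  Q = [1, 2, 8] / [3, 5] / [4, 6] / [7]
Final shape: (3, 2, 2, 1).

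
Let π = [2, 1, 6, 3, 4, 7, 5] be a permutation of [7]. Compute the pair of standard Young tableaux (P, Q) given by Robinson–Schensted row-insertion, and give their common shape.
P = [1, 3, 4, 5] / [2, 6, 7];  Q = [1, 3, 5, 6] / [2, 4, 7];  common shape = (4, 3)

Row-insert the values π_1, π_2, … into P one at a time, bumping the leftmost entry strictly greater than the inserted value down to the next row. The recording tableau Q records, in position (i, j), the step at which that cell was added to P.
  Insert 2 (step 1): P = [2];  Q = [1]
  Insert 1 (step 2): P = [1] / [2];  Q = [1] / [2]
  Insert 6 (step 3): P = [1, 6] / [2];  Q = [1, 3] / [2]
  Insert 3 (step 4): P = [1, 3] / [2, 6];  Q = [1, 3] / [2, 4]
  Insert 4 (step 5): P = [1, 3, 4] / [2, 6];  Q = [1, 3, 5] / [2, 4]
  Insert 7 (step 6): P = [1, 3, 4, 7] / [2, 6];  Q = [1, 3, 5, 6] / [2, 4]
  Insert 5 (step 7): P = [1, 3, 4, 5] / [2, 6, 7];  Q = [1, 3, 5, 6] / [2, 4, 7]
Final shape: (4, 3).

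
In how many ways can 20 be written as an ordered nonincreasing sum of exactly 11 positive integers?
p(20, 11 parts) = 30

Partitions of n into exactly k parts are in bijection with partitions of n − k into at most k parts (subtract 1 from each part). So p(20, exactly 11) = p(9, parts ≤ 11). Computing via the recurrence p(m, j) = p(m, j−1) + p(m−j, j) gives 30.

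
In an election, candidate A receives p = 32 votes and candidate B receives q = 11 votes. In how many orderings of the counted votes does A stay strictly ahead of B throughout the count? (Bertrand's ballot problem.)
Strict-lead orderings = 2809118403

Total orderings of the 43 votes with 32 for A: C(43, 32) = 5752004349. By the Bertrand ballot formula (Cycle Lemma / reflection principle), the number of orderings in which A is strictly ahead of B throughout is (p − q)/(p + q) · C(p + q, p) = (32 − 11)/(32 + 11) · 5752004349 = 2809118403.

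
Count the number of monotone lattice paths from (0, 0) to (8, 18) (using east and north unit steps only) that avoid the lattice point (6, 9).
Number of paths = 1287000

Total paths from (0, 0) to (8, 18): C(26, 8) = 1562275. Paths through (6, 9): (paths (0, 0) → (6, 9)) × (paths (6, 9) → (8, 18)) = C(15, 6) · C(11, 2) = 5005 · 55 = 275275. Avoidance count = 1562275 − 275275 = 1287000.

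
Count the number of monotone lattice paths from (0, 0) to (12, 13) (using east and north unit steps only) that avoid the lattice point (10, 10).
Number of paths = 3352740

Total paths from (0, 0) to (12, 13): C(25, 12) = 5200300. Paths through (10, 10): (paths (0, 0) → (10, 10)) × (paths (10, 10) → (12, 13)) = C(20, 10) · C(5, 2) = 184756 · 10 = 1847560. Avoidance count = 5200300 − 1847560 = 3352740.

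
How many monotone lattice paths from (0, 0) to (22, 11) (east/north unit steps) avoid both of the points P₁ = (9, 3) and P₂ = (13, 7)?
Number of paths = 104353120

Inclusion–exclusion. Total paths: C(33, 22) = 193536720. Through P₁: C(12, 9)·C(21, 13) = 44767800. Through P₂: C(20, 13)·C(13, 9) = 55426800. Since P₁ is strictly southwest of P₂, a monotone path through both must visit P₁ then P₂; paths through both = C(12, 9)·C(8, 4)·C(13, 9) = 11011000. Avoid both = 193536720 − 44767800 − 55426800 + 11011000 = 104353120.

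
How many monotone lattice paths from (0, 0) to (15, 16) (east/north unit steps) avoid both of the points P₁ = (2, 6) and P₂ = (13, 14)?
Number of paths = 160854323

Inclusion–exclusion. Total paths: C(31, 15) = 300540195. Through P₁: C(8, 2)·C(23, 13) = 32033848. Through P₂: C(27, 13)·C(4, 2) = 120349800. Since P₁ is strictly southwest of P₂, a monotone path through both must visit P₁ then P₂; paths through both = C(8, 2)·C(19, 11)·C(4, 2) = 12697776. Avoid both = 300540195 − 32033848 − 120349800 + 12697776 = 160854323.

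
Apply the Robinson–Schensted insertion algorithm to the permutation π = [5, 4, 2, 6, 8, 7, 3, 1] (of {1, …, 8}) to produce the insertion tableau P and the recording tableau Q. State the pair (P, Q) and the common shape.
P = [1, 3, 7] / [2, 6] / [4, 8] / [5];  Q = [1, 4, 5] / [2, 6] / [3, 7] / [8];  common shape = (3, 2, 2, 1)

Row-insert the values π_1, π_2, … into P one at a time, bumping the leftmost entry strictly greater than the inserted value down to the next row. The recording tableau Q records, in position (i, j), the step at which that cell was added to P.
  Insert 5 (step 1): P = [5];  Q = [1]
  Insert 4 (step 2): P = [4] / [5];  Q = [1] / [2]
  Insert 2 (step 3): P = [2] / [4] / [5];  Q = [1] / [2] / [3]
  Insert 6 (step 4): P = [2, 6] / [4] / [5];  Q = [1, 4] / [2] / [3]
  Insert 8 (step 5): P = [2, 6, 8] / [4] / [5];  Q = [1, 4, 5] / [2] / [3]
  Insert 7 (step 6): P = [2, 6, 7] / [4, 8] / [5];  Q = [1, 4, 5] / [2, 6] / [3]
  Insert 3 (step 7): P = [2, 3, 7] / [4, 6] / [5, 8];  Q = [1, 4, 5] / [2, 6] / [3, 7]
  Insert 1 (step 8): P = [1, 3, 7] / [2, 6] / [4, 8] / [5];  Q = [1, 4, 5] / [2, 6] / [3, 7] / [8]
Final shape: (3, 2, 2, 1).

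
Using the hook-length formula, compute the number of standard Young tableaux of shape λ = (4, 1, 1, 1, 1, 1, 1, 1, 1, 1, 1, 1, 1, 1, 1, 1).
# SYT of shape (4, 1, 1, 1, 1, 1, 1, 1, 1, 1, 1, 1, 1, 1, 1, 1) = 816

Hook-length formula: f^λ = n! / Π hook(c), product over all cells c of the Young diagram. For λ = (4, 1, 1, 1, 1, 1, 1, 1, 1, 1, 1, 1, 1, 1, 1, 1), n = 19 boxes. Hook lengths by row (left-to-right, top-to-bottom): [19, 3, 2, 1]; [15]; [14]; [13]; [12]; [11]; [10]; [9]; [8]; [7]; [6]; [5]; [4]; [3]; [2]; [1]. Product of hooks = 149074877952000. So f^λ = 19! / 149074877952000 = 121645100408832000 / 149074877952000 = 816.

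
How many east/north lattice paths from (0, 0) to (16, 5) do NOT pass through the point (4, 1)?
Number of paths = 11249

Total paths from (0, 0) to (16, 5): C(21, 16) = 20349. Paths through (4, 1): (paths (0, 0) → (4, 1)) × (paths (4, 1) → (16, 5)) = C(5, 4) · C(16, 12) = 5 · 1820 = 9100. Avoidance count = 20349 − 9100 = 11249.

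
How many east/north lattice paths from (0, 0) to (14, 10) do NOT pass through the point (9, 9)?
Number of paths = 1669536

Total paths from (0, 0) to (14, 10): C(24, 14) = 1961256. Paths through (9, 9): (paths (0, 0) → (9, 9)) × (paths (9, 9) → (14, 10)) = C(18, 9) · C(6, 5) = 48620 · 6 = 291720. Avoidance count = 1961256 − 291720 = 1669536.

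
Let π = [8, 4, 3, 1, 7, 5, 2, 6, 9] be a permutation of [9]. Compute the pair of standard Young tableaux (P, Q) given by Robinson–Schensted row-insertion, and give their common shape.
P = [1, 2, 6, 9] / [3, 5] / [4, 7] / [8];  Q = [1, 5, 8, 9] / [2, 6] / [3, 7] / [4];  common shape = (4, 2, 2, 1)

Row-insert the values π_1, π_2, … into P one at a time, bumping the leftmost entry strictly greater than the inserted value down to the next row. The recording tableau Q records, in position (i, j), the step at which that cell was added to P.
  Insert 8 (step 1): P = [8];  Q = [1]
  Insert 4 (step 2): P = [4] / [8];  Q = [1] / [2]
  Insert 3 (step 3): P = [3] / [4] / [8];  Q = [1] / [2] / [3]
  Insert 1 (step 4): P = [1] / [3] / [4] / [8];  Q = [1] / [2] / [3] / [4]
  Insert 7 (step 5): P = [1, 7] / [3] / [4] / [8];  Q = [1, 5] / [2] / [3] / [4]
  Insert 5 (step 6): P = [1, 5] / [3, 7] / [4] / [8];  Q = [1, 5] / [2, 6] / [3] / [4]
  Insert 2 (step 7): P = [1, 2] / [3, 5] / [4, 7] / [8];  Q = [1, 5] / [2, 6] / [3, 7] / [4]
  Insert 6 (step 8): P = [1, 2, 6] / [3, 5] / [4, 7] / [8];  Q = [1, 5, 8] / [2, 6] / [3, 7] / [4]
  Insert 9 (step 9): P = [1, 2, 6, 9] / [3, 5] / [4, 7] / [8];  Q = [1, 5, 8, 9] / [2, 6] / [3, 7] / [4]
Final shape: (4, 2, 2, 1).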